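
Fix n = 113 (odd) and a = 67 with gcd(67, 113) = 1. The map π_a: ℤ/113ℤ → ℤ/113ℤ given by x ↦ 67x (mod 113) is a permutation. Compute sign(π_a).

-1

Start at x=55: 55 → 69 → 103 → 8 → 84 → 91 → 108 → … (one orbit).
2 cycles of lengths [112, 1].
n − c = 113 − 2 = 111; sign = (−1)^111 = -1.
The Jacobi symbol (67|113) = -1 (Zolotarev) agrees.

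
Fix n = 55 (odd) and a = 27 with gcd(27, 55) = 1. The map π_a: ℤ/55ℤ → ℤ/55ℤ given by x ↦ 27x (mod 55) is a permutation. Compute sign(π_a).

Orbit of 42 under x↦27x: [42, 34, 38, 36, 37, 9, 23]… (length divides ord_55(27)).
Cycle type of π: 20×2 + 5×2 + 4 + 1; total 6 cycles.
sign(π) = (−1)^{n − #cycles} = (−1)^{55−6} = (−1)^49 = -1.
Check: (27/55) = -1 by Zolotarev.

-1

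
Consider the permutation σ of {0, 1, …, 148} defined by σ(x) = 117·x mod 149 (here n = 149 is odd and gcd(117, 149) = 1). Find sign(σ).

Start at x=111: 111 → 24 → 126 → 140 → 139 → 22 → 41 → … (one orbit).
π_117 has 2 disjoint cycles with lengths [148, 1] on {0,…,148}.
Σ(ℓ_i−1) = 149−2 = 147; sign = (−1)^147 = -1.
The Jacobi symbol (117|149) = -1 (Zolotarev) agrees.

-1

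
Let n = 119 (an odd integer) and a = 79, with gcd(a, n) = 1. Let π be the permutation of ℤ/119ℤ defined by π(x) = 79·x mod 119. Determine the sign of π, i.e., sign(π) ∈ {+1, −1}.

-1

Orbit of 2 under x↦79x: [2, 39, 106, 44, 25, 71, 16]… (length divides ord_119(79)).
π_79 has 6 disjoint cycles with lengths [48, 48, 16, 3, 3, 1] on {0,…,118}.
sign(π) = (−1)^{n − #cycles} = (−1)^{119−6} = (−1)^113 = -1.
(79|119)_J = -1 (Zolotarev's lemma cross-check).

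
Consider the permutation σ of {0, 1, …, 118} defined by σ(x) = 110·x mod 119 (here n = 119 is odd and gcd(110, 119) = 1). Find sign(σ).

Trace 72: π^k(72) = [72, 66, 1, 110, 81, 104, 16] for k=0..6.
Cycle lengths of π_110 on ℤ/119ℤ: [24, 24, 24, 24, 8, 8, 6, 1]; 8 cycles in total.
With 8 cycles on 119 points, sign = (−1)^{119−8} = -1.
The Jacobi symbol (110|119) = -1 (Zolotarev) agrees.

-1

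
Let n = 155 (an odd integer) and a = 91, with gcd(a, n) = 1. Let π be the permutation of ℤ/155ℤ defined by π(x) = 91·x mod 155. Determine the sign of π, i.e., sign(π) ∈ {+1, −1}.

-1

Start at x=151: 151 → 101 → 46 → 1 → 91 → 66 → 116 → … (one orbit).
20 cycles of lengths [10, 10, 10, 10, 10, 10, 10, 10, 10, 10, 10, 10, 10, 10, 10, 1, 1, 1, 1, 1].
155 − 20 = 135 transpositions; sign(π) = (−1)^135 = -1.
The Jacobi symbol (91|155) = -1 (Zolotarev) agrees.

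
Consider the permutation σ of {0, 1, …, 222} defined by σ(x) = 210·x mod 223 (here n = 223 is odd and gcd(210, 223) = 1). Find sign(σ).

+1

Start at x=34: 34 → 4 → 171 → 7 → 132 → 68 → 8 → … (one orbit).
The orbit structure of x ↦ 210x mod 223: 7 orbits of sizes [37, 37, 37, 37, 37, 37, 1].
With 7 cycles on 223 points, sign = (−1)^{223−7} = +1.
Check: (210/223) = +1 by Zolotarev.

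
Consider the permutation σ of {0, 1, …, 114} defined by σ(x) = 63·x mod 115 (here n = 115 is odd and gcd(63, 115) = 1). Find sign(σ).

+1

Trace 29: π^k(29) = [29, 102, 101, 38, 94, 57, 26] for k=0..6.
The orbit structure of x ↦ 63x mod 115: 5 orbits of sizes [44, 44, 22, 4, 1].
sign(π) = (−1)^{n − #cycles} = (−1)^{115−5} = (−1)^110 = +1.
Check: (63/115) = +1 by Zolotarev.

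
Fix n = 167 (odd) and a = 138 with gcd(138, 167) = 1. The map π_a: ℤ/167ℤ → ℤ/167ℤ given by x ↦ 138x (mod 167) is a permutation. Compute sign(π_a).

-1

Start at x=163: 163 → 116 → 143 → 28 → 23 → 1 → 138 → … (one orbit).
Cycle type of π: 166 + 1; total 2 cycles.
sign(π) = (−1)^{n − #cycles} = (−1)^{167−2} = (−1)^165 = -1.
Via Zolotarev, sign(π_{138}) = (138|167) = -1.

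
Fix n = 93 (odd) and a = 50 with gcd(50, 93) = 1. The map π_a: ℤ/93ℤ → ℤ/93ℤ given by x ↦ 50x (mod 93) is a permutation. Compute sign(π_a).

-1

Orbit of 59 under x↦50x: [59, 67, 2, 7, 71, 16, 56]… (length divides ord_93(50)).
The orbit structure of x ↦ 50x mod 93: 6 orbits of sizes [30, 30, 15, 15, 2, 1].
sign(π) = (−1)^{n − #cycles} = (−1)^{93−6} = (−1)^87 = -1.
The Jacobi symbol (50|93) = -1 (Zolotarev) agrees.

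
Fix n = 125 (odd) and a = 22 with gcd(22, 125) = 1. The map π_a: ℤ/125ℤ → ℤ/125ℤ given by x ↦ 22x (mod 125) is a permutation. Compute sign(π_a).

Trace 19: π^k(19) = [19, 43, 71, 62, 114, 8, 51] for k=0..6.
4 cycles of lengths [100, 20, 4, 1].
125 − 4 = 121 transpositions; sign(π) = (−1)^121 = -1.
(22|125)_J = -1 (Zolotarev's lemma cross-check).

-1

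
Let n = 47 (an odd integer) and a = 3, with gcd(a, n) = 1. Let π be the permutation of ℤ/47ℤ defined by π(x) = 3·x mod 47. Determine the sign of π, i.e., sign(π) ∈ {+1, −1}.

+1

Orbit of 21 under x↦3x: [21, 16, 1, 3, 9, 27, 34]… (length divides ord_47(3)).
Cycle type of π: 23×2 + 1; total 3 cycles.
3 cycles on 47: each ℓ→(−1)^(ℓ−1), product (−1)^44 = +1.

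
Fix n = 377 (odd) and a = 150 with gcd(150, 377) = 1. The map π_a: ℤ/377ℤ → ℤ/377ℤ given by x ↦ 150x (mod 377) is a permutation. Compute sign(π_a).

-1

Orbit of 151 under x↦150x: [151, 30, 353, 170, 241, 335, 109]… (length divides ord_377(150)).
Cycle type of π: 84×4 + 14×2 + 12 + 1; total 8 cycles.
377 − 8 = 369 transpositions; sign(π) = (−1)^369 = -1.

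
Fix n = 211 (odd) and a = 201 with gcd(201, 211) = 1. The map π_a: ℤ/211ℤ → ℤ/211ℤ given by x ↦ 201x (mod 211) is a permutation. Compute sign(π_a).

Trace 188: π^k(188) = [188, 19, 21, 1, 201, 100, 55] for k=0..6.
Decompose π into cycles: lengths [15, 15, 15, 15, 15, 15, 15, 15, 15, 15, 15, 15, 15, 15, 1] (15 cycles, including the fixed point 0).
211 − 15 = 196 transpositions; sign(π) = (−1)^196 = +1.
(201|211)_J = +1 (Zolotarev's lemma cross-check).

+1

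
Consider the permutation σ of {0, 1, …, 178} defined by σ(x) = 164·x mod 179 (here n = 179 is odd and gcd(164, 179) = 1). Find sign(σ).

-1

Orbit of 80 under x↦164x: [80, 53, 100, 111, 125, 94, 22]… (length divides ord_179(164)).
π_164 has 2 disjoint cycles with lengths [178, 1] on {0,…,178}.
n − c = 179 − 2 = 177; sign = (−1)^177 = -1.
(164|179)_J = -1 (Zolotarev's lemma cross-check).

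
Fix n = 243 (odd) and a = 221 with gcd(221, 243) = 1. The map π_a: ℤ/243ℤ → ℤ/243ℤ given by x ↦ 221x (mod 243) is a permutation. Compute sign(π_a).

-1

Start at x=136: 136 → 167 → 214 → 152 → 58 → 182 → 127 → … (one orbit).
Cycle lengths of π_221 on ℤ/243ℤ: [162, 54, 18, 6, 2, 1]; 6 cycles in total.
n − c = 243 − 6 = 237; sign = (−1)^237 = -1.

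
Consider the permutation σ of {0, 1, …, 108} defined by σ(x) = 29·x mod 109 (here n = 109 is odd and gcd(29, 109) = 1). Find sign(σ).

Trace 61: π^k(61) = [61, 25, 71, 97, 88, 45, 106] for k=0..6.
π_29 has 3 disjoint cycles with lengths [54, 54, 1] on {0,…,108}.
n − c = 109 − 3 = 106; sign = (−1)^106 = +1.
Check: (29/109) = +1 by Zolotarev.

+1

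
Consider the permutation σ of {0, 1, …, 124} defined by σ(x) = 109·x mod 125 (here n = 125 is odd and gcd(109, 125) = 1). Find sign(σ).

+1

Orbit of 24 under x↦109x: [24, 116, 19, 71, 114, 51, 59]… (length divides ord_125(109)).
π_109 has 7 disjoint cycles with lengths [50, 50, 10, 10, 2, 2, 1] on {0,…,124}.
Σ(ℓ_i−1) = 125−7 = 118; sign = (−1)^118 = +1.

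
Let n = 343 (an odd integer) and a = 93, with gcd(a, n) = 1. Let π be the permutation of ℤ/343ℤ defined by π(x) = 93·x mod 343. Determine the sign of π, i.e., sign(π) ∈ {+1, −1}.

Trace 275: π^k(275) = [275, 193, 113, 219, 130, 85, 16] for k=0..6.
Cycle type of π: 147×2 + 21×2 + 3×2 + 1; total 7 cycles.
Σ(ℓ_i−1) = 343−7 = 336; sign = (−1)^336 = +1.

+1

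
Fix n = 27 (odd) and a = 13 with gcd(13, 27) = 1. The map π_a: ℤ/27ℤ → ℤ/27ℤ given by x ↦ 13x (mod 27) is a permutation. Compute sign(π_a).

Trace 4: π^k(4) = [4, 25, 1, 13, 7, 10, 22] for k=0..6.
Cycle lengths of π_13 on ℤ/27ℤ: [9, 9, 3, 3, 1, 1, 1]; 7 cycles in total.
n − c = 27 − 7 = 20; sign = (−1)^20 = +1.

+1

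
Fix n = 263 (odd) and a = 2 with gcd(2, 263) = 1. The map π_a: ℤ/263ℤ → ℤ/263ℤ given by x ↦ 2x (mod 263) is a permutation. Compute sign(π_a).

+1

Orbit of 148 under x↦2x: [148, 33, 66, 132, 1, 2, 4]… (length divides ord_263(2)).
Cycle type of π: 131×2 + 1; total 3 cycles.
263 − 3 = 260 transpositions; sign(π) = (−1)^260 = +1.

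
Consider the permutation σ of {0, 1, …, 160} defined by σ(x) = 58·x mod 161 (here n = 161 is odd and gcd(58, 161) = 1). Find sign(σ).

+1

Start at x=95: 95 → 36 → 156 → 32 → 85 → 100 → 4 → … (one orbit).
π_58 has 9 disjoint cycles with lengths [33, 33, 33, 33, 11, 11, 3, 3, 1] on {0,…,160}.
161 − 9 = 152 transpositions; sign(π) = (−1)^152 = +1.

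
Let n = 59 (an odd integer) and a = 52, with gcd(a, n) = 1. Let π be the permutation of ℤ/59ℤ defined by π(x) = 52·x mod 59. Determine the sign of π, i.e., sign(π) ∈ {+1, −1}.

Orbit of 16 under x↦52x: [16, 6, 17, 58, 7, 10, 48]… (length divides ord_59(52)).
π_52 has 2 disjoint cycles with lengths [58, 1] on {0,…,58}.
Σ(ℓ_i−1) = 59−2 = 57; sign = (−1)^57 = -1.

-1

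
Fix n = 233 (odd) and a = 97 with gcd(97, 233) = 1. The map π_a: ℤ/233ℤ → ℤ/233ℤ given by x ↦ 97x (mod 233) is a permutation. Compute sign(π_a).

Trace 136: π^k(136) = [136, 144, 221, 1, 97, 89, 12] for k=0..6.
Cycle type of π: 8×29 + 1; total 30 cycles.
n − c = 233 − 30 = 203; sign = (−1)^203 = -1.
The Jacobi symbol (97|233) = -1 (Zolotarev) agrees.

-1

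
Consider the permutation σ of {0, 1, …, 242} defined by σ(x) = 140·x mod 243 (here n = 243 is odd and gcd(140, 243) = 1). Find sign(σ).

-1

Start at x=8: 8 → 148 → 65 → 109 → 194 → 187 → 179 → … (one orbit).
6 cycles of lengths [162, 54, 18, 6, 2, 1].
Σ(ℓ_i−1) = 243−6 = 237; sign = (−1)^237 = -1.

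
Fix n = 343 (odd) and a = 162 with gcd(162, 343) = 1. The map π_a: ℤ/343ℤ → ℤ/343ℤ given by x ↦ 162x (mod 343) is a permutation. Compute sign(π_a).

Trace 127: π^k(127) = [127, 337, 57, 316, 85, 50, 211] for k=0..6.
Decompose π into cycles: lengths [49, 49, 49, 49, 49, 49, 7, 7, 7, 7, 7, 7, 1, 1, 1, 1, 1, 1, 1] (19 cycles, including the fixed point 0).
n − c = 343 − 19 = 324; sign = (−1)^324 = +1.
Via Zolotarev, sign(π_{162}) = (162|343) = +1.

+1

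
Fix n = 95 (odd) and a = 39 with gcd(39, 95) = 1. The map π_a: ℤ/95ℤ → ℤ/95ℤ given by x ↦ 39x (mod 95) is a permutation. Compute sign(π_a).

+1

Orbit of 1 under x↦39x: [1, 39]… (length divides ord_95(39)).
π_39 has 57 disjoint cycles with lengths [2, 2, 2, 2, 2, 2, 2, 2, 2, 2, 2, 2, 2, 2, 2, 2, 2, 2, 2, 2, 2, 2, 2, 2, 2, 2, 2, 2, 2, 2, 2, 2, 2, 2, 2, 2, 2, 2, 1, 1, 1, 1, 1, 1, 1, 1, 1, 1, 1, 1, 1, 1, 1, 1, 1, 1, 1] on {0,…,94}.
n − c = 95 − 57 = 38; sign = (−1)^38 = +1.
Check: (39/95) = +1 by Zolotarev.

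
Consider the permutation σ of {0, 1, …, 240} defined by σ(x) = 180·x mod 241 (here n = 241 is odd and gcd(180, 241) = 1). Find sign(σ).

Start at x=201: 201 → 30 → 98 → 47 → 25 → 162 → 240 → … (one orbit).
π_180 has 7 disjoint cycles with lengths [40, 40, 40, 40, 40, 40, 1] on {0,…,240}.
241 − 7 = 234 transpositions; sign(π) = (−1)^234 = +1.

+1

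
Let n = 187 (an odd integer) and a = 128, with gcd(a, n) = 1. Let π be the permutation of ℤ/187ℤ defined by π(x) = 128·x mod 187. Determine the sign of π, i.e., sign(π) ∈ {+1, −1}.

-1

Start at x=43: 43 → 81 → 83 → 152 → 8 → 89 → 172 → … (one orbit).
Cycle type of π: 40×4 + 10 + 8×2 + 1; total 8 cycles.
sign(π) = (−1)^{n − #cycles} = (−1)^{187−8} = (−1)^179 = -1.
Check: (128/187) = -1 by Zolotarev.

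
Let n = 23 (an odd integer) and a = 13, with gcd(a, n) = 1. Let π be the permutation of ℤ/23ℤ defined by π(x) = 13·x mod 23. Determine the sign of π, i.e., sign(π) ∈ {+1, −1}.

+1

Start at x=16: 16 → 1 → 13 → 8 → 12 → 18 → 4 → … (one orbit).
The orbit structure of x ↦ 13x mod 23: 3 orbits of sizes [11, 11, 1].
23 − 3 = 20 transpositions; sign(π) = (−1)^20 = +1.
Zolotarev: (13|23) = +1, matching the cycle-count sign.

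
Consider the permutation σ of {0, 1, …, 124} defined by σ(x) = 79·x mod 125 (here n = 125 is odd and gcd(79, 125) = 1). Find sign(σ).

+1

Trace 101: π^k(101) = [101, 104, 91, 64, 56, 49, 121] for k=0..6.
Cycle lengths of π_79 on ℤ/125ℤ: [50, 50, 10, 10, 2, 2, 1]; 7 cycles in total.
7 cycles on 125: each ℓ→(−1)^(ℓ−1), product (−1)^118 = +1.
Check: (79/125) = +1 by Zolotarev.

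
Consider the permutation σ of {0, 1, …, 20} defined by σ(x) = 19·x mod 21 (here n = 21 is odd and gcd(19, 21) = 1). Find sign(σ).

Orbit of 16 under x↦19x: [16, 10, 1, 19, 4, 13]… (length divides ord_21(19)).
π_19 has 6 disjoint cycles with lengths [6, 6, 6, 1, 1, 1] on {0,…,20}.
Σ(ℓ_i−1) = 21−6 = 15; sign = (−1)^15 = -1.
Check: (19/21) = -1 by Zolotarev.

-1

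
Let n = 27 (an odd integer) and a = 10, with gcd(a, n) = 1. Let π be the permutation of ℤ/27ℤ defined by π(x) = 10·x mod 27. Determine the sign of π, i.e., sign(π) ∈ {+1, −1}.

Orbit of 10 under x↦10x: [10, 19, 1]… (length divides ord_27(10)).
Cycle lengths of π_10 on ℤ/27ℤ: [3, 3, 3, 3, 3, 3, 1, 1, 1, 1, 1, 1, 1, 1, 1]; 15 cycles in total.
sign(π) = (−1)^{n − #cycles} = (−1)^{27−15} = (−1)^12 = +1.
Via Zolotarev, sign(π_{10}) = (10|27) = +1.

+1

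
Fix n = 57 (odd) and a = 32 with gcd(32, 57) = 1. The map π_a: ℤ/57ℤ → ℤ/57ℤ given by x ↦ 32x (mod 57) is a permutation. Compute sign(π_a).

+1

Orbit of 29 under x↦32x: [29, 16, 56, 25, 2, 7, 53]… (length divides ord_57(32)).
5 cycles of lengths [18, 18, 18, 2, 1].
57 − 5 = 52 transpositions; sign(π) = (−1)^52 = +1.
Zolotarev: (32|57) = +1, matching the cycle-count sign.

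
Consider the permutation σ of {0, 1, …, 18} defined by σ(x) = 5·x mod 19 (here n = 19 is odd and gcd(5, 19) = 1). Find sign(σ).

Start at x=17: 17 → 9 → 7 → 16 → 4 → 1 → 5 → … (one orbit).
Decompose π into cycles: lengths [9, 9, 1] (3 cycles, including the fixed point 0).
n − c = 19 − 3 = 16; sign = (−1)^16 = +1.
Via Zolotarev, sign(π_{5}) = (5|19) = +1.

+1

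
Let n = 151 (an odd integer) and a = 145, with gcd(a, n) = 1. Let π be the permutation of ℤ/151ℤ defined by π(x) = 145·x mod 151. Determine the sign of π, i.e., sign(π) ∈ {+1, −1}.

+1

Orbit of 72 under x↦145x: [72, 21, 25, 1, 145, 36, 86]… (length divides ord_151(145)).
Cycle type of π: 75×2 + 1; total 3 cycles.
n − c = 151 − 3 = 148; sign = (−1)^148 = +1.
Check: (145/151) = +1 by Zolotarev.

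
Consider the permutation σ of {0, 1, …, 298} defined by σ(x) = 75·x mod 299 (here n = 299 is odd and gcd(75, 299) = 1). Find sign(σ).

+1

Orbit of 170 under x↦75x: [170, 192, 48, 12, 3, 225, 131]… (length divides ord_299(75)).
Cycle lengths of π_75 on ℤ/299ℤ: [66, 66, 66, 66, 11, 11, 6, 6, 1]; 9 cycles in total.
n − c = 299 − 9 = 290; sign = (−1)^290 = +1.
(75|299)_J = +1 (Zolotarev's lemma cross-check).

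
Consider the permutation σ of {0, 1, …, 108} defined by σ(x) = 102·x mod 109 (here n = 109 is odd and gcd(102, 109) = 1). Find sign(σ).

Orbit of 64 under x↦102x: [64, 97, 84, 66, 83, 73, 34]… (length divides ord_109(102)).
π_102 has 3 disjoint cycles with lengths [54, 54, 1] on {0,…,108}.
sign(π) = (−1)^{n − #cycles} = (−1)^{109−3} = (−1)^106 = +1.
(102|109)_J = +1 (Zolotarev's lemma cross-check).

+1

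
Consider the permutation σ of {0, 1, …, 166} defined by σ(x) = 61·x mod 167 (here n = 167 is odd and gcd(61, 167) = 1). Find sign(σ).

Orbit of 150 under x↦61x: [150, 132, 36, 25, 22, 6, 32]… (length divides ord_167(61)).
3 cycles of lengths [83, 83, 1].
sign(π) = (−1)^{n − #cycles} = (−1)^{167−3} = (−1)^164 = +1.

+1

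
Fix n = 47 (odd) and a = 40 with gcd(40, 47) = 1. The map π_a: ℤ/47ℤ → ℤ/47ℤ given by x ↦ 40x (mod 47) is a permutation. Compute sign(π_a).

-1

Orbit of 34 under x↦40x: [34, 44, 21, 41, 42, 35, 37]… (length divides ord_47(40)).
The orbit structure of x ↦ 40x mod 47: 2 orbits of sizes [46, 1].
With 2 cycles on 47 points, sign = (−1)^{47−2} = -1.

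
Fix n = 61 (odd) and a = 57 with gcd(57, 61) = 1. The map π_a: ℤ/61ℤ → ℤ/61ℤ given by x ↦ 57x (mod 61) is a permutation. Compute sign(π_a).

Trace 42: π^k(42) = [42, 15, 1, 57, 16, 58, 12] for k=0..6.
Cycle type of π: 15×4 + 1; total 5 cycles.
With 5 cycles on 61 points, sign = (−1)^{61−5} = +1.
(57|61)_J = +1 (Zolotarev's lemma cross-check).

+1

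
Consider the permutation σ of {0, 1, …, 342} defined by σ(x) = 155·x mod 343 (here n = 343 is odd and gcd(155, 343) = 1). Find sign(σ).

Orbit of 323 under x↦155x: [323, 330, 43, 148, 302, 162, 71]… (length divides ord_343(155)).
Cycle lengths of π_155 on ℤ/343ℤ: [49, 49, 49, 49, 49, 49, 7, 7, 7, 7, 7, 7, 1, 1, 1, 1, 1, 1, 1]; 19 cycles in total.
19 cycles on 343: each ℓ→(−1)^(ℓ−1), product (−1)^324 = +1.

+1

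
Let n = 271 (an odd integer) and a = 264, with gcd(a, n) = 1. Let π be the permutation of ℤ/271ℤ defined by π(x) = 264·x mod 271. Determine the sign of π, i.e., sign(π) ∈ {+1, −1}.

-1

Trace 257: π^k(257) = [257, 98, 127, 195, 261, 70, 52] for k=0..6.
Decompose π into cycles: lengths [270, 1] (2 cycles, including the fixed point 0).
Σ(ℓ_i−1) = 271−2 = 269; sign = (−1)^269 = -1.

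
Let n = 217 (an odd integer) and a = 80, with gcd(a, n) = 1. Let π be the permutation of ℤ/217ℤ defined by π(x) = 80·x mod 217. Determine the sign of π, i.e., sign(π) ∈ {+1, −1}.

-1

Start at x=132: 132 → 144 → 19 → 1 → 80 → 107 → 97 → … (one orbit).
Cycle type of π: 30×6 + 15×2 + 6 + 1; total 10 cycles.
sign(π) = (−1)^{n − #cycles} = (−1)^{217−10} = (−1)^207 = -1.
Zolotarev: (80|217) = -1, matching the cycle-count sign.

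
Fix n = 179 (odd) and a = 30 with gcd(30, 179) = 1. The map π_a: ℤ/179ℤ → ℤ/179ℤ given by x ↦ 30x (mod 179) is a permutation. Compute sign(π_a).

Trace 124: π^k(124) = [124, 140, 83, 163, 57, 99, 106] for k=0..6.
2 cycles of lengths [178, 1].
2 cycles on 179: each ℓ→(−1)^(ℓ−1), product (−1)^177 = -1.
Check: (30/179) = -1 by Zolotarev.

-1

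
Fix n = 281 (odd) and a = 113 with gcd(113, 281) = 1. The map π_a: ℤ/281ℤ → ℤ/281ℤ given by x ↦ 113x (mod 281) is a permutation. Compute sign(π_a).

Trace 192: π^k(192) = [192, 59, 204, 10, 6, 116, 182] for k=0..6.
Decompose π into cycles: lengths [56, 56, 56, 56, 56, 1] (6 cycles, including the fixed point 0).
281 − 6 = 275 transpositions; sign(π) = (−1)^275 = -1.
The Jacobi symbol (113|281) = -1 (Zolotarev) agrees.

-1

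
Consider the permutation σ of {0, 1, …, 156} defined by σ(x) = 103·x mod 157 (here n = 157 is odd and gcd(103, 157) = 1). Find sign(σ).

Start at x=134: 134 → 143 → 128 → 153 → 59 → 111 → 129 → … (one orbit).
The orbit structure of x ↦ 103x mod 157: 4 orbits of sizes [52, 52, 52, 1].
n − c = 157 − 4 = 153; sign = (−1)^153 = -1.
Check: (103/157) = -1 by Zolotarev.

-1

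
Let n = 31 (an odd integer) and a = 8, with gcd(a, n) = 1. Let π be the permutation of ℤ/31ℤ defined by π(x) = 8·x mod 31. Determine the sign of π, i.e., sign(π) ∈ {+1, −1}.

Start at x=8: 8 → 2 → 16 → 4 → 1 → 8 (one orbit).
7 cycles of lengths [5, 5, 5, 5, 5, 5, 1].
n − c = 31 − 7 = 24; sign = (−1)^24 = +1.
(8|31)_J = +1 (Zolotarev's lemma cross-check).

+1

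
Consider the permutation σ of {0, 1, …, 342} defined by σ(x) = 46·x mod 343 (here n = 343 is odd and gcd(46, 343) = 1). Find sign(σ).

Start at x=260: 260 → 298 → 331 → 134 → 333 → 226 → 106 → … (one orbit).
7 cycles of lengths [147, 147, 21, 21, 3, 3, 1].
Σ(ℓ_i−1) = 343−7 = 336; sign = (−1)^336 = +1.
Via Zolotarev, sign(π_{46}) = (46|343) = +1.

+1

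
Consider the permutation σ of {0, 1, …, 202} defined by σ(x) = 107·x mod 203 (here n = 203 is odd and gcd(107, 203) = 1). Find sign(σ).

Start at x=197: 197 → 170 → 123 → 169 → 16 → 88 → 78 → … (one orbit).
15 cycles of lengths [21, 21, 21, 21, 21, 21, 21, 21, 7, 7, 7, 7, 3, 3, 1].
15 cycles on 203: each ℓ→(−1)^(ℓ−1), product (−1)^188 = +1.
Zolotarev: (107|203) = +1, matching the cycle-count sign.

+1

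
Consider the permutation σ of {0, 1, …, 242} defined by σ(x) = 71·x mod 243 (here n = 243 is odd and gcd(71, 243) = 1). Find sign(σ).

-1

Orbit of 235 under x↦71x: [235, 161, 10, 224, 109, 206, 46]… (length divides ord_243(71)).
14 cycles of lengths [54, 54, 54, 18, 18, 18, 6, 6, 6, 2, 2, 2, 2, 1].
14 cycles on 243: each ℓ→(−1)^(ℓ−1), product (−1)^229 = -1.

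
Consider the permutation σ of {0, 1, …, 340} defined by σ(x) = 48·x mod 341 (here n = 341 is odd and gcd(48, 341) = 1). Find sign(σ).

Orbit of 190 under x↦48x: [190, 254, 257, 60, 152, 135, 1]… (length divides ord_341(48)).
π_48 has 14 disjoint cycles with lengths [30, 30, 30, 30, 30, 30, 30, 30, 30, 30, 30, 5, 5, 1] on {0,…,340}.
sign(π) = (−1)^{n − #cycles} = (−1)^{341−14} = (−1)^327 = -1.

-1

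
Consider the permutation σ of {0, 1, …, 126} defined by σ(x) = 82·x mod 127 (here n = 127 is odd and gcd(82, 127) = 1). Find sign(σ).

+1

Orbit of 8 under x↦82x: [8, 21, 71, 107, 11, 13, 50]… (length divides ord_127(82)).
3 cycles of lengths [63, 63, 1].
3 cycles on 127: each ℓ→(−1)^(ℓ−1), product (−1)^124 = +1.
Check: (82/127) = +1 by Zolotarev.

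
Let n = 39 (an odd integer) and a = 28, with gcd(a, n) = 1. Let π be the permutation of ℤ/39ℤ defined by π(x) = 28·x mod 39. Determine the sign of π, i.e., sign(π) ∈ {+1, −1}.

Orbit of 34 under x↦28x: [34, 16, 19, 25, 37, 22, 31]… (length divides ord_39(28)).
π_28 has 6 disjoint cycles with lengths [12, 12, 12, 1, 1, 1] on {0,…,38}.
With 6 cycles on 39 points, sign = (−1)^{39−6} = -1.

-1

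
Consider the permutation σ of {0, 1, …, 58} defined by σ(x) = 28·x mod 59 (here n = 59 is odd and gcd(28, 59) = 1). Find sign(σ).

Start at x=28: 28 → 17 → 4 → 53 → 9 → 16 → 35 → … (one orbit).
Cycle type of π: 29×2 + 1; total 3 cycles.
n − c = 59 − 3 = 56; sign = (−1)^56 = +1.
(28|59)_J = +1 (Zolotarev's lemma cross-check).

+1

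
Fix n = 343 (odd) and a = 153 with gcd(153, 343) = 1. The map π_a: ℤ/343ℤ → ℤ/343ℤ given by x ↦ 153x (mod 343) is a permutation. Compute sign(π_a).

Orbit of 209 under x↦153x: [209, 78, 272, 113, 139, 1, 153]… (length divides ord_343(153)).
Decompose π into cycles: lengths [98, 98, 98, 14, 14, 14, 2, 2, 2, 1] (10 cycles, including the fixed point 0).
n − c = 343 − 10 = 333; sign = (−1)^333 = -1.

-1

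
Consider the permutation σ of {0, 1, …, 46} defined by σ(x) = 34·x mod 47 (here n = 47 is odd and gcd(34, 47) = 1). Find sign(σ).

Start at x=6: 6 → 16 → 27 → 25 → 4 → 42 → 18 → … (one orbit).
Cycle type of π: 23×2 + 1; total 3 cycles.
Σ(ℓ_i−1) = 47−3 = 44; sign = (−1)^44 = +1.

+1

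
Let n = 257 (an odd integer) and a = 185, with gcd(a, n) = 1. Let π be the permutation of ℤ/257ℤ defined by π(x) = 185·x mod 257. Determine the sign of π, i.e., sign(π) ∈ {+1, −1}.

+1

Trace 211: π^k(211) = [211, 228, 32, 9, 123, 139, 15] for k=0..6.
3 cycles of lengths [128, 128, 1].
sign(π) = (−1)^{n − #cycles} = (−1)^{257−3} = (−1)^254 = +1.
Zolotarev: (185|257) = +1, matching the cycle-count sign.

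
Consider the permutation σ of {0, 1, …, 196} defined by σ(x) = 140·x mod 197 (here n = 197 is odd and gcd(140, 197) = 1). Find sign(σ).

-1

Start at x=171: 171 → 103 → 39 → 141 → 40 → 84 → 137 → … (one orbit).
The orbit structure of x ↦ 140x mod 197: 2 orbits of sizes [196, 1].
197 − 2 = 195 transpositions; sign(π) = (−1)^195 = -1.
(140|197)_J = -1 (Zolotarev's lemma cross-check).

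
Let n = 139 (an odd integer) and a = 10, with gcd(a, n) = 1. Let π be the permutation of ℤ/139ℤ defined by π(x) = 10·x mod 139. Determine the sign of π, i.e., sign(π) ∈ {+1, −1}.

-1

Trace 77: π^k(77) = [77, 75, 55, 133, 79, 95, 116] for k=0..6.
Cycle lengths of π_10 on ℤ/139ℤ: [46, 46, 46, 1]; 4 cycles in total.
139 − 4 = 135 transpositions; sign(π) = (−1)^135 = -1.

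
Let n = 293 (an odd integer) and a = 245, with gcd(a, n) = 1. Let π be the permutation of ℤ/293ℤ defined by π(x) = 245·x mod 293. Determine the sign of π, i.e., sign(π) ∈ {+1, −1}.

-1

Orbit of 194 under x↦245x: [194, 64, 151, 77, 113, 143, 168]… (length divides ord_293(245)).
2 cycles of lengths [292, 1].
n − c = 293 − 2 = 291; sign = (−1)^291 = -1.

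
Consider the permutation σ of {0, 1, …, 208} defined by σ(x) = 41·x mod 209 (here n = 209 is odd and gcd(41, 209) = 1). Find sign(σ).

Start at x=10: 10 → 201 → 90 → 137 → 183 → 188 → 184 → … (one orbit).
5 cycles of lengths [90, 90, 18, 10, 1].
With 5 cycles on 209 points, sign = (−1)^{209−5} = +1.
Check: (41/209) = +1 by Zolotarev.

+1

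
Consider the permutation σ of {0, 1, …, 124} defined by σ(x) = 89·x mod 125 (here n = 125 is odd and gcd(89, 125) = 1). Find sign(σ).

+1

Trace 51: π^k(51) = [51, 39, 96, 44, 41, 24, 11] for k=0..6.
Decompose π into cycles: lengths [50, 50, 10, 10, 2, 2, 1] (7 cycles, including the fixed point 0).
Σ(ℓ_i−1) = 125−7 = 118; sign = (−1)^118 = +1.
Zolotarev: (89|125) = +1, matching the cycle-count sign.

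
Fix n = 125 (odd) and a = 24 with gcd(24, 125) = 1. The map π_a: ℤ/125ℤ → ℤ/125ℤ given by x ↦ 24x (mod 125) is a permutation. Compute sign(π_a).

+1

Orbit of 24 under x↦24x: [24, 76, 74, 26, 124, 101, 49]… (length divides ord_125(24)).
Cycle type of π: 10×10 + 2×12 + 1; total 23 cycles.
23 cycles on 125: each ℓ→(−1)^(ℓ−1), product (−1)^102 = +1.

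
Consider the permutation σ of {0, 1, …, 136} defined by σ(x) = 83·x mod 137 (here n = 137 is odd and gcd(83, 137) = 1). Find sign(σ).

-1

Trace 115: π^k(115) = [115, 92, 101, 26, 103, 55, 44] for k=0..6.
Cycle type of π: 136 + 1; total 2 cycles.
n − c = 137 − 2 = 135; sign = (−1)^135 = -1.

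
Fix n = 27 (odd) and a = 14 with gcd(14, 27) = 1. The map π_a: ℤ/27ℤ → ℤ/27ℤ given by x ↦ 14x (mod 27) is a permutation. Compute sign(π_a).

Start at x=22: 22 → 11 → 19 → 23 → 25 → 26 → 13 → … (one orbit).
4 cycles of lengths [18, 6, 2, 1].
With 4 cycles on 27 points, sign = (−1)^{27−4} = -1.
Via Zolotarev, sign(π_{14}) = (14|27) = -1.

-1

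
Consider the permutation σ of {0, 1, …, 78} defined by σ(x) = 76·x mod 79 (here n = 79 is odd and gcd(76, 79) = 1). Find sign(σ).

+1

Start at x=4: 4 → 67 → 36 → 50 → 8 → 55 → 72 → … (one orbit).
The orbit structure of x ↦ 76x mod 79: 3 orbits of sizes [39, 39, 1].
n − c = 79 − 3 = 76; sign = (−1)^76 = +1.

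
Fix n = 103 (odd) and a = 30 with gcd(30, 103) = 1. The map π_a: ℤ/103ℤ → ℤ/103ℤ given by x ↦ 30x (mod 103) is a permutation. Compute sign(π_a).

+1

Trace 8: π^k(8) = [8, 34, 93, 9, 64, 66, 23] for k=0..6.
7 cycles of lengths [17, 17, 17, 17, 17, 17, 1].
103 − 7 = 96 transpositions; sign(π) = (−1)^96 = +1.
The Jacobi symbol (30|103) = +1 (Zolotarev) agrees.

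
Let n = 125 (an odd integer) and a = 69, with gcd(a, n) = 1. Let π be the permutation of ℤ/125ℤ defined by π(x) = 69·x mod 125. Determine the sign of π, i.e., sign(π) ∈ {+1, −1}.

Orbit of 51 under x↦69x: [51, 19, 61, 84, 46, 49, 6]… (length divides ord_125(69)).
Decompose π into cycles: lengths [50, 50, 10, 10, 2, 2, 1] (7 cycles, including the fixed point 0).
With 7 cycles on 125 points, sign = (−1)^{125−7} = +1.
Check: (69/125) = +1 by Zolotarev.

+1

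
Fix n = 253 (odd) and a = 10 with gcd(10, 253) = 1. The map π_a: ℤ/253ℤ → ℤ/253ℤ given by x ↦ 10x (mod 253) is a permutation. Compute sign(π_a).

+1

Orbit of 43 under x↦10x: [43, 177, 252, 243, 153, 12, 120]… (length divides ord_253(10)).
17 cycles of lengths [22, 22, 22, 22, 22, 22, 22, 22, 22, 22, 22, 2, 2, 2, 2, 2, 1].
sign(π) = (−1)^{n − #cycles} = (−1)^{253−17} = (−1)^236 = +1.
Check: (10/253) = +1 by Zolotarev.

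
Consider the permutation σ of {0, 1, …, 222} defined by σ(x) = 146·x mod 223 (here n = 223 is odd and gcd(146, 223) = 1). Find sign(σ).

Trace 183: π^k(183) = [183, 181, 112, 73, 177, 197, 218] for k=0..6.
Decompose π into cycles: lengths [111, 111, 1] (3 cycles, including the fixed point 0).
sign(π) = (−1)^{n − #cycles} = (−1)^{223−3} = (−1)^220 = +1.

+1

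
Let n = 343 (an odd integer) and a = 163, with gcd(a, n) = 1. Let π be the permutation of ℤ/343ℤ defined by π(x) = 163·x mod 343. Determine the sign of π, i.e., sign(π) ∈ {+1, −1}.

Start at x=65: 65 → 305 → 323 → 170 → 270 → 106 → 128 → … (one orbit).
Cycle lengths of π_163 on ℤ/343ℤ: [147, 147, 21, 21, 3, 3, 1]; 7 cycles in total.
7 cycles on 343: each ℓ→(−1)^(ℓ−1), product (−1)^336 = +1.

+1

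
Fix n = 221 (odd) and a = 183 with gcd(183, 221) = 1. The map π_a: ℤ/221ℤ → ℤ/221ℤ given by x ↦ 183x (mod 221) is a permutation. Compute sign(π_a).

Orbit of 157 under x↦183x: [157, 1, 183, 118]… (length divides ord_221(183)).
Cycle type of π: 4×52 + 1×13; total 65 cycles.
Σ(ℓ_i−1) = 221−65 = 156; sign = (−1)^156 = +1.
Via Zolotarev, sign(π_{183}) = (183|221) = +1.

+1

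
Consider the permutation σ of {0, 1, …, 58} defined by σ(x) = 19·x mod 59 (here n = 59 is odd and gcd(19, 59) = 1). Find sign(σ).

Trace 16: π^k(16) = [16, 9, 53, 4, 17, 28, 1] for k=0..6.
Cycle type of π: 29×2 + 1; total 3 cycles.
With 3 cycles on 59 points, sign = (−1)^{59−3} = +1.

+1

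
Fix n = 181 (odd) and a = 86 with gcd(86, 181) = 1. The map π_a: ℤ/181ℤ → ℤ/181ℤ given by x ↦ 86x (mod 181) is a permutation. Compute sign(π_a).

Start at x=151: 151 → 135 → 26 → 64 → 74 → 29 → 141 → … (one orbit).
Decompose π into cycles: lengths [60, 60, 60, 1] (4 cycles, including the fixed point 0).
sign(π) = (−1)^{n − #cycles} = (−1)^{181−4} = (−1)^177 = -1.

-1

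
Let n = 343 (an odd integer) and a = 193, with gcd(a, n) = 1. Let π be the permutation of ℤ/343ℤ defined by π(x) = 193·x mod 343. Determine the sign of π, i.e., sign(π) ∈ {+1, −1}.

+1

Orbit of 310 under x↦193x: [310, 148, 95, 156, 267, 81, 198]… (length divides ord_343(193)).
The orbit structure of x ↦ 193x mod 343: 7 orbits of sizes [147, 147, 21, 21, 3, 3, 1].
n − c = 343 − 7 = 336; sign = (−1)^336 = +1.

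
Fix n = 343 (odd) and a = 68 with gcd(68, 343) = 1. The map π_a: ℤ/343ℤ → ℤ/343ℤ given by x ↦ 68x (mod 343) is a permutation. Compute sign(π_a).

-1

Orbit of 325 under x↦68x: [325, 148, 117, 67, 97, 79, 227]… (length divides ord_343(68)).
Cycle type of π: 42×7 + 6×8 + 1; total 16 cycles.
sign(π) = (−1)^{n − #cycles} = (−1)^{343−16} = (−1)^327 = -1.
(68|343)_J = -1 (Zolotarev's lemma cross-check).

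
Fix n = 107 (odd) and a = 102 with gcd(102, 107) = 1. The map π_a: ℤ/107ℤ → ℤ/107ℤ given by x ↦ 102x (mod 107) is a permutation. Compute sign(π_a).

+1

Start at x=102: 102 → 25 → 89 → 90 → 85 → 3 → 92 → … (one orbit).
The orbit structure of x ↦ 102x mod 107: 3 orbits of sizes [53, 53, 1].
sign(π) = (−1)^{n − #cycles} = (−1)^{107−3} = (−1)^104 = +1.
Via Zolotarev, sign(π_{102}) = (102|107) = +1.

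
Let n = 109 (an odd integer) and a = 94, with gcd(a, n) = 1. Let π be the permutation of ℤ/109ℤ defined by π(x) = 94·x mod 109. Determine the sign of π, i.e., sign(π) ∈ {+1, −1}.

Trace 29: π^k(29) = [29, 1, 94, 7, 4, 49, 28] for k=0..6.
Cycle type of π: 54×2 + 1; total 3 cycles.
3 cycles on 109: each ℓ→(−1)^(ℓ−1), product (−1)^106 = +1.

+1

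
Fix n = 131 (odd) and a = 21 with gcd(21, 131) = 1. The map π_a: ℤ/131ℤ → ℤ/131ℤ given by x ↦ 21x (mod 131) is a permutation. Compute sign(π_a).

+1

Start at x=102: 102 → 46 → 49 → 112 → 125 → 5 → 105 → … (one orbit).
Cycle type of π: 65×2 + 1; total 3 cycles.
Σ(ℓ_i−1) = 131−3 = 128; sign = (−1)^128 = +1.
Via Zolotarev, sign(π_{21}) = (21|131) = +1.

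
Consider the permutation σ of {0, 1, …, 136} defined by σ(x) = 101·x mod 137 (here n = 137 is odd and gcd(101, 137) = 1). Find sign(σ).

Start at x=7: 7 → 22 → 30 → 16 → 109 → 49 → 17 → … (one orbit).
3 cycles of lengths [68, 68, 1].
137 − 3 = 134 transpositions; sign(π) = (−1)^134 = +1.
Zolotarev: (101|137) = +1, matching the cycle-count sign.

+1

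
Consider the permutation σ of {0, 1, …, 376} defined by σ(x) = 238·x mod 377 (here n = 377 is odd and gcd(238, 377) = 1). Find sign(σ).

+1

Trace 207: π^k(207) = [207, 256, 231, 313, 225, 16, 38] for k=0..6.
π_238 has 13 disjoint cycles with lengths [42, 42, 42, 42, 42, 42, 42, 42, 14, 14, 6, 6, 1] on {0,…,376}.
n − c = 377 − 13 = 364; sign = (−1)^364 = +1.
Check: (238/377) = +1 by Zolotarev.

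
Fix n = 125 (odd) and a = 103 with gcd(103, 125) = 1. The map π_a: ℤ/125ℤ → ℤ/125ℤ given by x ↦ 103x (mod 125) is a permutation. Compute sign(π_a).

Orbit of 26 under x↦103x: [26, 53, 84, 27, 31, 68, 4]… (length divides ord_125(103)).
Cycle lengths of π_103 on ℤ/125ℤ: [100, 20, 4, 1]; 4 cycles in total.
4 cycles on 125: each ℓ→(−1)^(ℓ−1), product (−1)^121 = -1.
Zolotarev: (103|125) = -1, matching the cycle-count sign.

-1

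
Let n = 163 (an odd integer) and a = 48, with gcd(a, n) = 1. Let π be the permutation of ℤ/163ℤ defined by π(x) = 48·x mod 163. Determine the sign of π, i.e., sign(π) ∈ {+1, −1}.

Trace 115: π^k(115) = [115, 141, 85, 5, 77, 110, 64] for k=0..6.
The orbit structure of x ↦ 48x mod 163: 4 orbits of sizes [54, 54, 54, 1].
Σ(ℓ_i−1) = 163−4 = 159; sign = (−1)^159 = -1.

-1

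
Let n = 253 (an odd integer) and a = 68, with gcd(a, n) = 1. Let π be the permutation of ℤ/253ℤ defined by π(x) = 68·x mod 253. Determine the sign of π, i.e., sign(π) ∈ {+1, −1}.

+1

Start at x=160: 160 → 1 → 68 → 70 → 206 → 93 → 252 → … (one orbit).
35 cycles of lengths [10, 10, 10, 10, 10, 10, 10, 10, 10, 10, 10, 10, 10, 10, 10, 10, 10, 10, 10, 10, 10, 10, 10, 2, 2, 2, 2, 2, 2, 2, 2, 2, 2, 2, 1].
Σ(ℓ_i−1) = 253−35 = 218; sign = (−1)^218 = +1.
Check: (68/253) = +1 by Zolotarev.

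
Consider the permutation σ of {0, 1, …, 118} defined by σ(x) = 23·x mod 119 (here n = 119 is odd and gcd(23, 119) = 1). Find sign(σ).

-1

Trace 9: π^k(9) = [9, 88, 1, 23, 53, 29, 72] for k=0..6.
Cycle lengths of π_23 on ℤ/119ℤ: [48, 48, 16, 3, 3, 1]; 6 cycles in total.
6 cycles on 119: each ℓ→(−1)^(ℓ−1), product (−1)^113 = -1.
(23|119)_J = -1 (Zolotarev's lemma cross-check).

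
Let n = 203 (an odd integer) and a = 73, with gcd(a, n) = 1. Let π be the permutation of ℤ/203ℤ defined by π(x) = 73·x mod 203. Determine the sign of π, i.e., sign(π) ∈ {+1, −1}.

+1

Orbit of 158 under x↦73x: [158, 166, 141, 143, 86, 188, 123]… (length divides ord_203(73)).
5 cycles of lengths [84, 84, 28, 6, 1].
5 cycles on 203: each ℓ→(−1)^(ℓ−1), product (−1)^198 = +1.
Zolotarev: (73|203) = +1, matching the cycle-count sign.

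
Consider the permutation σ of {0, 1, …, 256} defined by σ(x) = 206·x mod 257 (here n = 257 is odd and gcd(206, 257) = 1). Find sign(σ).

-1

Start at x=89: 89 → 87 → 189 → 127 → 205 → 82 → 187 → … (one orbit).
2 cycles of lengths [256, 1].
2 cycles on 257: each ℓ→(−1)^(ℓ−1), product (−1)^255 = -1.
Check: (206/257) = -1 by Zolotarev.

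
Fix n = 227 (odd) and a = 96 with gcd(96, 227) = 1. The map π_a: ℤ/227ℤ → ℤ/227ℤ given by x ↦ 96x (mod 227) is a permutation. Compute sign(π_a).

Start at x=96: 96 → 136 → 117 → 109 → 22 → 69 → 41 → … (one orbit).
Cycle lengths of π_96 on ℤ/227ℤ: [226, 1]; 2 cycles in total.
sign(π) = (−1)^{n − #cycles} = (−1)^{227−2} = (−1)^225 = -1.

-1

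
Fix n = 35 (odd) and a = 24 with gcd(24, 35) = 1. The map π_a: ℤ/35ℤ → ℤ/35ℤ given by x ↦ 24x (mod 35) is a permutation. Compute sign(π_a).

-1

Trace 34: π^k(34) = [34, 11, 19, 1, 24, 16] for k=0..5.
Cycle lengths of π_24 on ℤ/35ℤ: [6, 6, 6, 6, 6, 2, 2, 1]; 8 cycles in total.
8 cycles on 35: each ℓ→(−1)^(ℓ−1), product (−1)^27 = -1.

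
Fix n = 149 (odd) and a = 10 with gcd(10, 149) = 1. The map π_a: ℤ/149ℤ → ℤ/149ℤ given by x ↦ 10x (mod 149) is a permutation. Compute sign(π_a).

-1

Orbit of 94 under x↦10x: [94, 46, 13, 130, 108, 37, 72]… (length divides ord_149(10)).
Cycle type of π: 148 + 1; total 2 cycles.
sign(π) = (−1)^{n − #cycles} = (−1)^{149−2} = (−1)^147 = -1.
Via Zolotarev, sign(π_{10}) = (10|149) = -1.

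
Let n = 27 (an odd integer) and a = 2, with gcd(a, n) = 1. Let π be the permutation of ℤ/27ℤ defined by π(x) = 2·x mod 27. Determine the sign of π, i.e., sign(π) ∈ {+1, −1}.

-1

Trace 19: π^k(19) = [19, 11, 22, 17, 7, 14, 1] for k=0..6.
π_2 has 4 disjoint cycles with lengths [18, 6, 2, 1] on {0,…,26}.
sign(π) = (−1)^{n − #cycles} = (−1)^{27−4} = (−1)^23 = -1.
Via Zolotarev, sign(π_{2}) = (2|27) = -1.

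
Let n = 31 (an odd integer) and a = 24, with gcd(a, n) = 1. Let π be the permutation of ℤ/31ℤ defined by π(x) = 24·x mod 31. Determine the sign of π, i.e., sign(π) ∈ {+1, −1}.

-1

Orbit of 23 under x↦24x: [23, 25, 11, 16, 12, 9, 30]… (length divides ord_31(24)).
The orbit structure of x ↦ 24x mod 31: 2 orbits of sizes [30, 1].
31 − 2 = 29 transpositions; sign(π) = (−1)^29 = -1.
(24|31)_J = -1 (Zolotarev's lemma cross-check).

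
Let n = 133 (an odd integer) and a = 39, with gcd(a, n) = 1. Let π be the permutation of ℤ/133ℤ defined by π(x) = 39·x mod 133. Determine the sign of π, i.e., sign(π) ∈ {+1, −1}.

Start at x=58: 58 → 1 → 39 → 58 (one orbit).
Decompose π into cycles: lengths [3, 3, 3, 3, 3, 3, 3, 3, 3, 3, 3, 3, 3, 3, 3, 3, 3, 3, 3, 3, 3, 3, 3, 3, 3, 3, 3, 3, 3, 3, 3, 3, 3, 3, 3, 3, 3, 3, 1, 1, 1, 1, 1, 1, 1, 1, 1, 1, 1, 1, 1, 1, 1, 1, 1, 1, 1] (57 cycles, including the fixed point 0).
Σ(ℓ_i−1) = 133−57 = 76; sign = (−1)^76 = +1.
Zolotarev: (39|133) = +1, matching the cycle-count sign.

+1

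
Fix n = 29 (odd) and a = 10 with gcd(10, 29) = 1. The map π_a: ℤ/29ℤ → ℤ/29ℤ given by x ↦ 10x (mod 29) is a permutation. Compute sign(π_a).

-1

Trace 17: π^k(17) = [17, 25, 18, 6, 2, 20, 26] for k=0..6.
π_10 has 2 disjoint cycles with lengths [28, 1] on {0,…,28}.
29 − 2 = 27 transpositions; sign(π) = (−1)^27 = -1.
The Jacobi symbol (10|29) = -1 (Zolotarev) agrees.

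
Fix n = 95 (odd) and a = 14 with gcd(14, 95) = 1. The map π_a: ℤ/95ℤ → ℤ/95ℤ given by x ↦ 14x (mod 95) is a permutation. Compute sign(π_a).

-1

Start at x=16: 16 → 34 → 1 → 14 → 6 → 84 → 36 → … (one orbit).
Cycle type of π: 18×5 + 2×2 + 1; total 8 cycles.
8 cycles on 95: each ℓ→(−1)^(ℓ−1), product (−1)^87 = -1.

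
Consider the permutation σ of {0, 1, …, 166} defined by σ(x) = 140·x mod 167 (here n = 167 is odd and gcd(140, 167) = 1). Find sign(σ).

Orbit of 25 under x↦140x: [25, 160, 22, 74, 6, 5, 32]… (length divides ord_167(140)).
2 cycles of lengths [166, 1].
2 cycles on 167: each ℓ→(−1)^(ℓ−1), product (−1)^165 = -1.

-1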